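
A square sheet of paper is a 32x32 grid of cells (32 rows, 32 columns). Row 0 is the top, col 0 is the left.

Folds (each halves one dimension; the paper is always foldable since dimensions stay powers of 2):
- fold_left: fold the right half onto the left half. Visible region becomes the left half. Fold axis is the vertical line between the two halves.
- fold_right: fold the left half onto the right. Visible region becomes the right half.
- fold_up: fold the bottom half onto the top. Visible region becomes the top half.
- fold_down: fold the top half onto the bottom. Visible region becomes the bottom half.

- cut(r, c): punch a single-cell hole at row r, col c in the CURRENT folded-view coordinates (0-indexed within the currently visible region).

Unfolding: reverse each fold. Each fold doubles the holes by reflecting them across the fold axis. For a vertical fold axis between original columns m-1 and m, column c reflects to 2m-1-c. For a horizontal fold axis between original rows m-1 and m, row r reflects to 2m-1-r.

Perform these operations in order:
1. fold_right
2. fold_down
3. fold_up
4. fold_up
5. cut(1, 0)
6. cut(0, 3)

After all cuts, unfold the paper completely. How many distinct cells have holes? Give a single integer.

Op 1 fold_right: fold axis v@16; visible region now rows[0,32) x cols[16,32) = 32x16
Op 2 fold_down: fold axis h@16; visible region now rows[16,32) x cols[16,32) = 16x16
Op 3 fold_up: fold axis h@24; visible region now rows[16,24) x cols[16,32) = 8x16
Op 4 fold_up: fold axis h@20; visible region now rows[16,20) x cols[16,32) = 4x16
Op 5 cut(1, 0): punch at orig (17,16); cuts so far [(17, 16)]; region rows[16,20) x cols[16,32) = 4x16
Op 6 cut(0, 3): punch at orig (16,19); cuts so far [(16, 19), (17, 16)]; region rows[16,20) x cols[16,32) = 4x16
Unfold 1 (reflect across h@20): 4 holes -> [(16, 19), (17, 16), (22, 16), (23, 19)]
Unfold 2 (reflect across h@24): 8 holes -> [(16, 19), (17, 16), (22, 16), (23, 19), (24, 19), (25, 16), (30, 16), (31, 19)]
Unfold 3 (reflect across h@16): 16 holes -> [(0, 19), (1, 16), (6, 16), (7, 19), (8, 19), (9, 16), (14, 16), (15, 19), (16, 19), (17, 16), (22, 16), (23, 19), (24, 19), (25, 16), (30, 16), (31, 19)]
Unfold 4 (reflect across v@16): 32 holes -> [(0, 12), (0, 19), (1, 15), (1, 16), (6, 15), (6, 16), (7, 12), (7, 19), (8, 12), (8, 19), (9, 15), (9, 16), (14, 15), (14, 16), (15, 12), (15, 19), (16, 12), (16, 19), (17, 15), (17, 16), (22, 15), (22, 16), (23, 12), (23, 19), (24, 12), (24, 19), (25, 15), (25, 16), (30, 15), (30, 16), (31, 12), (31, 19)]

Answer: 32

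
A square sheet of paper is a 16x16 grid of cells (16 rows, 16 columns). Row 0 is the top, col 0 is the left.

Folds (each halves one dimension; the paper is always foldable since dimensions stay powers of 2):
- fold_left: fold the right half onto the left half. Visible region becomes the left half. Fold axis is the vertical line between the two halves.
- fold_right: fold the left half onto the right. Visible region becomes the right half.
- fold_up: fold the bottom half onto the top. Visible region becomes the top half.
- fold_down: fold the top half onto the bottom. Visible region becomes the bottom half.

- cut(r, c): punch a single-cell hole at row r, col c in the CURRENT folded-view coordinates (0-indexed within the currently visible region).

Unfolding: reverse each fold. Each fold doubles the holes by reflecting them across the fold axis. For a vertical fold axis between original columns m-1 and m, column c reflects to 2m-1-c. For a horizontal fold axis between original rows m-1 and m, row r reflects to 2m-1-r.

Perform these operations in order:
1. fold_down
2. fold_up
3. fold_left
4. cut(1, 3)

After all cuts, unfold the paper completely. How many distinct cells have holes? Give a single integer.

Op 1 fold_down: fold axis h@8; visible region now rows[8,16) x cols[0,16) = 8x16
Op 2 fold_up: fold axis h@12; visible region now rows[8,12) x cols[0,16) = 4x16
Op 3 fold_left: fold axis v@8; visible region now rows[8,12) x cols[0,8) = 4x8
Op 4 cut(1, 3): punch at orig (9,3); cuts so far [(9, 3)]; region rows[8,12) x cols[0,8) = 4x8
Unfold 1 (reflect across v@8): 2 holes -> [(9, 3), (9, 12)]
Unfold 2 (reflect across h@12): 4 holes -> [(9, 3), (9, 12), (14, 3), (14, 12)]
Unfold 3 (reflect across h@8): 8 holes -> [(1, 3), (1, 12), (6, 3), (6, 12), (9, 3), (9, 12), (14, 3), (14, 12)]

Answer: 8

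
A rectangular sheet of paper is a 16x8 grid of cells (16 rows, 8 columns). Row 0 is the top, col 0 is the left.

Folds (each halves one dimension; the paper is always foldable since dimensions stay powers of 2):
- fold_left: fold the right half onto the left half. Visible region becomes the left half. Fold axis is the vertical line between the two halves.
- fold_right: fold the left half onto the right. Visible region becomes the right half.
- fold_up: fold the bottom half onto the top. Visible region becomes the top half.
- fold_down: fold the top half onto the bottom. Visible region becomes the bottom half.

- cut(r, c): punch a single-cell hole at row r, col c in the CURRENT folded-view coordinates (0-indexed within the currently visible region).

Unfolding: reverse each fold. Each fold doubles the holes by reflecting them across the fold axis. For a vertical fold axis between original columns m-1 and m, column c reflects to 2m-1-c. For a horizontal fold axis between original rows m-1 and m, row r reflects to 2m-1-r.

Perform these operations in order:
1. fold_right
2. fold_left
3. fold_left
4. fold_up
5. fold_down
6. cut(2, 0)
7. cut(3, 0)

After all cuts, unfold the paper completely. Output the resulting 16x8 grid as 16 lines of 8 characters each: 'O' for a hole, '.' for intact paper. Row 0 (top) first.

Op 1 fold_right: fold axis v@4; visible region now rows[0,16) x cols[4,8) = 16x4
Op 2 fold_left: fold axis v@6; visible region now rows[0,16) x cols[4,6) = 16x2
Op 3 fold_left: fold axis v@5; visible region now rows[0,16) x cols[4,5) = 16x1
Op 4 fold_up: fold axis h@8; visible region now rows[0,8) x cols[4,5) = 8x1
Op 5 fold_down: fold axis h@4; visible region now rows[4,8) x cols[4,5) = 4x1
Op 6 cut(2, 0): punch at orig (6,4); cuts so far [(6, 4)]; region rows[4,8) x cols[4,5) = 4x1
Op 7 cut(3, 0): punch at orig (7,4); cuts so far [(6, 4), (7, 4)]; region rows[4,8) x cols[4,5) = 4x1
Unfold 1 (reflect across h@4): 4 holes -> [(0, 4), (1, 4), (6, 4), (7, 4)]
Unfold 2 (reflect across h@8): 8 holes -> [(0, 4), (1, 4), (6, 4), (7, 4), (8, 4), (9, 4), (14, 4), (15, 4)]
Unfold 3 (reflect across v@5): 16 holes -> [(0, 4), (0, 5), (1, 4), (1, 5), (6, 4), (6, 5), (7, 4), (7, 5), (8, 4), (8, 5), (9, 4), (9, 5), (14, 4), (14, 5), (15, 4), (15, 5)]
Unfold 4 (reflect across v@6): 32 holes -> [(0, 4), (0, 5), (0, 6), (0, 7), (1, 4), (1, 5), (1, 6), (1, 7), (6, 4), (6, 5), (6, 6), (6, 7), (7, 4), (7, 5), (7, 6), (7, 7), (8, 4), (8, 5), (8, 6), (8, 7), (9, 4), (9, 5), (9, 6), (9, 7), (14, 4), (14, 5), (14, 6), (14, 7), (15, 4), (15, 5), (15, 6), (15, 7)]
Unfold 5 (reflect across v@4): 64 holes -> [(0, 0), (0, 1), (0, 2), (0, 3), (0, 4), (0, 5), (0, 6), (0, 7), (1, 0), (1, 1), (1, 2), (1, 3), (1, 4), (1, 5), (1, 6), (1, 7), (6, 0), (6, 1), (6, 2), (6, 3), (6, 4), (6, 5), (6, 6), (6, 7), (7, 0), (7, 1), (7, 2), (7, 3), (7, 4), (7, 5), (7, 6), (7, 7), (8, 0), (8, 1), (8, 2), (8, 3), (8, 4), (8, 5), (8, 6), (8, 7), (9, 0), (9, 1), (9, 2), (9, 3), (9, 4), (9, 5), (9, 6), (9, 7), (14, 0), (14, 1), (14, 2), (14, 3), (14, 4), (14, 5), (14, 6), (14, 7), (15, 0), (15, 1), (15, 2), (15, 3), (15, 4), (15, 5), (15, 6), (15, 7)]

Answer: OOOOOOOO
OOOOOOOO
........
........
........
........
OOOOOOOO
OOOOOOOO
OOOOOOOO
OOOOOOOO
........
........
........
........
OOOOOOOO
OOOOOOOO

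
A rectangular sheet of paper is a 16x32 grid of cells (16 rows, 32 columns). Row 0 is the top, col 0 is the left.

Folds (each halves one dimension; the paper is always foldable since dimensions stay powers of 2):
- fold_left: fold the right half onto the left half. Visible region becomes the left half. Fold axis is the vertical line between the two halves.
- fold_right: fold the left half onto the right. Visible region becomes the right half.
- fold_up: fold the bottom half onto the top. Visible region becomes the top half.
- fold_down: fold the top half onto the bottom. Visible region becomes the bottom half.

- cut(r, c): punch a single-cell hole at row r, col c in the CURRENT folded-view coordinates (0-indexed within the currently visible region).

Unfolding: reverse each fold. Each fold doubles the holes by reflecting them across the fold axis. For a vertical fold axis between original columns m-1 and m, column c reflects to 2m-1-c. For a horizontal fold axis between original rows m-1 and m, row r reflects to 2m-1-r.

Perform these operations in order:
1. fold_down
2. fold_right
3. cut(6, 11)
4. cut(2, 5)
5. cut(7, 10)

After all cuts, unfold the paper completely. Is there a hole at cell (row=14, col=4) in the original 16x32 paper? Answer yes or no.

Op 1 fold_down: fold axis h@8; visible region now rows[8,16) x cols[0,32) = 8x32
Op 2 fold_right: fold axis v@16; visible region now rows[8,16) x cols[16,32) = 8x16
Op 3 cut(6, 11): punch at orig (14,27); cuts so far [(14, 27)]; region rows[8,16) x cols[16,32) = 8x16
Op 4 cut(2, 5): punch at orig (10,21); cuts so far [(10, 21), (14, 27)]; region rows[8,16) x cols[16,32) = 8x16
Op 5 cut(7, 10): punch at orig (15,26); cuts so far [(10, 21), (14, 27), (15, 26)]; region rows[8,16) x cols[16,32) = 8x16
Unfold 1 (reflect across v@16): 6 holes -> [(10, 10), (10, 21), (14, 4), (14, 27), (15, 5), (15, 26)]
Unfold 2 (reflect across h@8): 12 holes -> [(0, 5), (0, 26), (1, 4), (1, 27), (5, 10), (5, 21), (10, 10), (10, 21), (14, 4), (14, 27), (15, 5), (15, 26)]
Holes: [(0, 5), (0, 26), (1, 4), (1, 27), (5, 10), (5, 21), (10, 10), (10, 21), (14, 4), (14, 27), (15, 5), (15, 26)]

Answer: yes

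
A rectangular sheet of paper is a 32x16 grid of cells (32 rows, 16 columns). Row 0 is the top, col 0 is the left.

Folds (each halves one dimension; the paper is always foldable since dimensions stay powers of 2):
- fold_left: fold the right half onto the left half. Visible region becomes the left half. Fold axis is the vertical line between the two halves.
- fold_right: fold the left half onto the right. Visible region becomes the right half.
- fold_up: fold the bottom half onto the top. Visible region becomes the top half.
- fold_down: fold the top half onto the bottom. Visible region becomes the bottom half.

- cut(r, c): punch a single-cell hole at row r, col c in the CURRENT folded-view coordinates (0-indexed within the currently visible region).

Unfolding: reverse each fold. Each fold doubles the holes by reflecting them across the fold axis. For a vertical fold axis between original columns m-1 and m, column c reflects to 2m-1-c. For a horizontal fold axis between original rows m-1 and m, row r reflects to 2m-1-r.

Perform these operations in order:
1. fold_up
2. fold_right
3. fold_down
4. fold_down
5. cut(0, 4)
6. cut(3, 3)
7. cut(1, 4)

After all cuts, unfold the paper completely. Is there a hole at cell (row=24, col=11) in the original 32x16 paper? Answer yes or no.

Answer: yes

Derivation:
Op 1 fold_up: fold axis h@16; visible region now rows[0,16) x cols[0,16) = 16x16
Op 2 fold_right: fold axis v@8; visible region now rows[0,16) x cols[8,16) = 16x8
Op 3 fold_down: fold axis h@8; visible region now rows[8,16) x cols[8,16) = 8x8
Op 4 fold_down: fold axis h@12; visible region now rows[12,16) x cols[8,16) = 4x8
Op 5 cut(0, 4): punch at orig (12,12); cuts so far [(12, 12)]; region rows[12,16) x cols[8,16) = 4x8
Op 6 cut(3, 3): punch at orig (15,11); cuts so far [(12, 12), (15, 11)]; region rows[12,16) x cols[8,16) = 4x8
Op 7 cut(1, 4): punch at orig (13,12); cuts so far [(12, 12), (13, 12), (15, 11)]; region rows[12,16) x cols[8,16) = 4x8
Unfold 1 (reflect across h@12): 6 holes -> [(8, 11), (10, 12), (11, 12), (12, 12), (13, 12), (15, 11)]
Unfold 2 (reflect across h@8): 12 holes -> [(0, 11), (2, 12), (3, 12), (4, 12), (5, 12), (7, 11), (8, 11), (10, 12), (11, 12), (12, 12), (13, 12), (15, 11)]
Unfold 3 (reflect across v@8): 24 holes -> [(0, 4), (0, 11), (2, 3), (2, 12), (3, 3), (3, 12), (4, 3), (4, 12), (5, 3), (5, 12), (7, 4), (7, 11), (8, 4), (8, 11), (10, 3), (10, 12), (11, 3), (11, 12), (12, 3), (12, 12), (13, 3), (13, 12), (15, 4), (15, 11)]
Unfold 4 (reflect across h@16): 48 holes -> [(0, 4), (0, 11), (2, 3), (2, 12), (3, 3), (3, 12), (4, 3), (4, 12), (5, 3), (5, 12), (7, 4), (7, 11), (8, 4), (8, 11), (10, 3), (10, 12), (11, 3), (11, 12), (12, 3), (12, 12), (13, 3), (13, 12), (15, 4), (15, 11), (16, 4), (16, 11), (18, 3), (18, 12), (19, 3), (19, 12), (20, 3), (20, 12), (21, 3), (21, 12), (23, 4), (23, 11), (24, 4), (24, 11), (26, 3), (26, 12), (27, 3), (27, 12), (28, 3), (28, 12), (29, 3), (29, 12), (31, 4), (31, 11)]
Holes: [(0, 4), (0, 11), (2, 3), (2, 12), (3, 3), (3, 12), (4, 3), (4, 12), (5, 3), (5, 12), (7, 4), (7, 11), (8, 4), (8, 11), (10, 3), (10, 12), (11, 3), (11, 12), (12, 3), (12, 12), (13, 3), (13, 12), (15, 4), (15, 11), (16, 4), (16, 11), (18, 3), (18, 12), (19, 3), (19, 12), (20, 3), (20, 12), (21, 3), (21, 12), (23, 4), (23, 11), (24, 4), (24, 11), (26, 3), (26, 12), (27, 3), (27, 12), (28, 3), (28, 12), (29, 3), (29, 12), (31, 4), (31, 11)]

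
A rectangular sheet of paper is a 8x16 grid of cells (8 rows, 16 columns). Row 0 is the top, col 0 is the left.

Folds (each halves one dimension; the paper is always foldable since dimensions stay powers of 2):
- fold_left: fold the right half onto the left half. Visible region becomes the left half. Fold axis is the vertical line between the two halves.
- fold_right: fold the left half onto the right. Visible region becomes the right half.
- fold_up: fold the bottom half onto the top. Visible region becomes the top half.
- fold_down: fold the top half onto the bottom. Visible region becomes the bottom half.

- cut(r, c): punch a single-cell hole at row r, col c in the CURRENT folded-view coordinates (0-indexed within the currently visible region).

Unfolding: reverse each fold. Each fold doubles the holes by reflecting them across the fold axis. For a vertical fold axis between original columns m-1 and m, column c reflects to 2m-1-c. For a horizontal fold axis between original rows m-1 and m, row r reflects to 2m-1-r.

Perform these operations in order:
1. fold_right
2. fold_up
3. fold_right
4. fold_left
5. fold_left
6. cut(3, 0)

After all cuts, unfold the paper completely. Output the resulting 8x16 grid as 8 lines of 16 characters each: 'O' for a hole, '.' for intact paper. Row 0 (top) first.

Answer: ................
................
................
OOOOOOOOOOOOOOOO
OOOOOOOOOOOOOOOO
................
................
................

Derivation:
Op 1 fold_right: fold axis v@8; visible region now rows[0,8) x cols[8,16) = 8x8
Op 2 fold_up: fold axis h@4; visible region now rows[0,4) x cols[8,16) = 4x8
Op 3 fold_right: fold axis v@12; visible region now rows[0,4) x cols[12,16) = 4x4
Op 4 fold_left: fold axis v@14; visible region now rows[0,4) x cols[12,14) = 4x2
Op 5 fold_left: fold axis v@13; visible region now rows[0,4) x cols[12,13) = 4x1
Op 6 cut(3, 0): punch at orig (3,12); cuts so far [(3, 12)]; region rows[0,4) x cols[12,13) = 4x1
Unfold 1 (reflect across v@13): 2 holes -> [(3, 12), (3, 13)]
Unfold 2 (reflect across v@14): 4 holes -> [(3, 12), (3, 13), (3, 14), (3, 15)]
Unfold 3 (reflect across v@12): 8 holes -> [(3, 8), (3, 9), (3, 10), (3, 11), (3, 12), (3, 13), (3, 14), (3, 15)]
Unfold 4 (reflect across h@4): 16 holes -> [(3, 8), (3, 9), (3, 10), (3, 11), (3, 12), (3, 13), (3, 14), (3, 15), (4, 8), (4, 9), (4, 10), (4, 11), (4, 12), (4, 13), (4, 14), (4, 15)]
Unfold 5 (reflect across v@8): 32 holes -> [(3, 0), (3, 1), (3, 2), (3, 3), (3, 4), (3, 5), (3, 6), (3, 7), (3, 8), (3, 9), (3, 10), (3, 11), (3, 12), (3, 13), (3, 14), (3, 15), (4, 0), (4, 1), (4, 2), (4, 3), (4, 4), (4, 5), (4, 6), (4, 7), (4, 8), (4, 9), (4, 10), (4, 11), (4, 12), (4, 13), (4, 14), (4, 15)]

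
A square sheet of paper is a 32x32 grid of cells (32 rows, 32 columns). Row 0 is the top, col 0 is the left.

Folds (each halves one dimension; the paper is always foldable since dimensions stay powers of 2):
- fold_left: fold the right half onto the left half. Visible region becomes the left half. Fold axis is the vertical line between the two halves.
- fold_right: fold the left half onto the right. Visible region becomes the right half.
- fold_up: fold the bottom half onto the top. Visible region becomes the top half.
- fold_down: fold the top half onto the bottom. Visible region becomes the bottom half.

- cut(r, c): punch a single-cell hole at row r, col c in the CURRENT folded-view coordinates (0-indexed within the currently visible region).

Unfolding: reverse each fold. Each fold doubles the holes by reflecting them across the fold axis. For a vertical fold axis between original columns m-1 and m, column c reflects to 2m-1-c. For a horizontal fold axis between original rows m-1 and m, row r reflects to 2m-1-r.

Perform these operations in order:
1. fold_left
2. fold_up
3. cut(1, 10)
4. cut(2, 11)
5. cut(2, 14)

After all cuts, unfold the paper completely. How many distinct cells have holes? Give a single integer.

Op 1 fold_left: fold axis v@16; visible region now rows[0,32) x cols[0,16) = 32x16
Op 2 fold_up: fold axis h@16; visible region now rows[0,16) x cols[0,16) = 16x16
Op 3 cut(1, 10): punch at orig (1,10); cuts so far [(1, 10)]; region rows[0,16) x cols[0,16) = 16x16
Op 4 cut(2, 11): punch at orig (2,11); cuts so far [(1, 10), (2, 11)]; region rows[0,16) x cols[0,16) = 16x16
Op 5 cut(2, 14): punch at orig (2,14); cuts so far [(1, 10), (2, 11), (2, 14)]; region rows[0,16) x cols[0,16) = 16x16
Unfold 1 (reflect across h@16): 6 holes -> [(1, 10), (2, 11), (2, 14), (29, 11), (29, 14), (30, 10)]
Unfold 2 (reflect across v@16): 12 holes -> [(1, 10), (1, 21), (2, 11), (2, 14), (2, 17), (2, 20), (29, 11), (29, 14), (29, 17), (29, 20), (30, 10), (30, 21)]

Answer: 12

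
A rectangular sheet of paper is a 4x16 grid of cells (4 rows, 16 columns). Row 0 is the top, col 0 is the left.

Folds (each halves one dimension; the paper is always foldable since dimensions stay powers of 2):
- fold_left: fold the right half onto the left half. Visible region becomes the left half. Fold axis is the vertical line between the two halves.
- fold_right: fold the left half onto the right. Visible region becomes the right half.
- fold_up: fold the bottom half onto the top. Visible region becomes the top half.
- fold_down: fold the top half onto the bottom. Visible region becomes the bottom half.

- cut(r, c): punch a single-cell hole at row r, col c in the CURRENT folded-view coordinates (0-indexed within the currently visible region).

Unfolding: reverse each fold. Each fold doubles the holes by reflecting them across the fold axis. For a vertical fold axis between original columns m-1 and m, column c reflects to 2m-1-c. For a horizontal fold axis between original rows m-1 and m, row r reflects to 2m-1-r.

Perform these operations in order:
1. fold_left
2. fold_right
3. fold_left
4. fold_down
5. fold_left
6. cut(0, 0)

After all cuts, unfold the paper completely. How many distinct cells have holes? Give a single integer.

Answer: 32

Derivation:
Op 1 fold_left: fold axis v@8; visible region now rows[0,4) x cols[0,8) = 4x8
Op 2 fold_right: fold axis v@4; visible region now rows[0,4) x cols[4,8) = 4x4
Op 3 fold_left: fold axis v@6; visible region now rows[0,4) x cols[4,6) = 4x2
Op 4 fold_down: fold axis h@2; visible region now rows[2,4) x cols[4,6) = 2x2
Op 5 fold_left: fold axis v@5; visible region now rows[2,4) x cols[4,5) = 2x1
Op 6 cut(0, 0): punch at orig (2,4); cuts so far [(2, 4)]; region rows[2,4) x cols[4,5) = 2x1
Unfold 1 (reflect across v@5): 2 holes -> [(2, 4), (2, 5)]
Unfold 2 (reflect across h@2): 4 holes -> [(1, 4), (1, 5), (2, 4), (2, 5)]
Unfold 3 (reflect across v@6): 8 holes -> [(1, 4), (1, 5), (1, 6), (1, 7), (2, 4), (2, 5), (2, 6), (2, 7)]
Unfold 4 (reflect across v@4): 16 holes -> [(1, 0), (1, 1), (1, 2), (1, 3), (1, 4), (1, 5), (1, 6), (1, 7), (2, 0), (2, 1), (2, 2), (2, 3), (2, 4), (2, 5), (2, 6), (2, 7)]
Unfold 5 (reflect across v@8): 32 holes -> [(1, 0), (1, 1), (1, 2), (1, 3), (1, 4), (1, 5), (1, 6), (1, 7), (1, 8), (1, 9), (1, 10), (1, 11), (1, 12), (1, 13), (1, 14), (1, 15), (2, 0), (2, 1), (2, 2), (2, 3), (2, 4), (2, 5), (2, 6), (2, 7), (2, 8), (2, 9), (2, 10), (2, 11), (2, 12), (2, 13), (2, 14), (2, 15)]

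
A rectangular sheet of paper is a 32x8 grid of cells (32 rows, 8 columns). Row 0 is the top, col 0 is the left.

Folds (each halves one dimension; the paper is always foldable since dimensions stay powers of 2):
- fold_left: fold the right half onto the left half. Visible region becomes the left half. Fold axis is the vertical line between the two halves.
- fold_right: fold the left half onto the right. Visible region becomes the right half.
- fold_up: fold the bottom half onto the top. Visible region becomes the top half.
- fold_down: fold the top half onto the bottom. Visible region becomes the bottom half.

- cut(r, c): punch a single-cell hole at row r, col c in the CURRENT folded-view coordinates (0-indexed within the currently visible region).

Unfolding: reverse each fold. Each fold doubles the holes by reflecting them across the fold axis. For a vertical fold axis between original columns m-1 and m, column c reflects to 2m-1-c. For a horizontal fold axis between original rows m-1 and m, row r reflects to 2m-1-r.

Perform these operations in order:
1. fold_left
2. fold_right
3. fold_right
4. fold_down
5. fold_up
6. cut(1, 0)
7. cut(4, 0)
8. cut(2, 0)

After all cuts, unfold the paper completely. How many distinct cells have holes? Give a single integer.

Op 1 fold_left: fold axis v@4; visible region now rows[0,32) x cols[0,4) = 32x4
Op 2 fold_right: fold axis v@2; visible region now rows[0,32) x cols[2,4) = 32x2
Op 3 fold_right: fold axis v@3; visible region now rows[0,32) x cols[3,4) = 32x1
Op 4 fold_down: fold axis h@16; visible region now rows[16,32) x cols[3,4) = 16x1
Op 5 fold_up: fold axis h@24; visible region now rows[16,24) x cols[3,4) = 8x1
Op 6 cut(1, 0): punch at orig (17,3); cuts so far [(17, 3)]; region rows[16,24) x cols[3,4) = 8x1
Op 7 cut(4, 0): punch at orig (20,3); cuts so far [(17, 3), (20, 3)]; region rows[16,24) x cols[3,4) = 8x1
Op 8 cut(2, 0): punch at orig (18,3); cuts so far [(17, 3), (18, 3), (20, 3)]; region rows[16,24) x cols[3,4) = 8x1
Unfold 1 (reflect across h@24): 6 holes -> [(17, 3), (18, 3), (20, 3), (27, 3), (29, 3), (30, 3)]
Unfold 2 (reflect across h@16): 12 holes -> [(1, 3), (2, 3), (4, 3), (11, 3), (13, 3), (14, 3), (17, 3), (18, 3), (20, 3), (27, 3), (29, 3), (30, 3)]
Unfold 3 (reflect across v@3): 24 holes -> [(1, 2), (1, 3), (2, 2), (2, 3), (4, 2), (4, 3), (11, 2), (11, 3), (13, 2), (13, 3), (14, 2), (14, 3), (17, 2), (17, 3), (18, 2), (18, 3), (20, 2), (20, 3), (27, 2), (27, 3), (29, 2), (29, 3), (30, 2), (30, 3)]
Unfold 4 (reflect across v@2): 48 holes -> [(1, 0), (1, 1), (1, 2), (1, 3), (2, 0), (2, 1), (2, 2), (2, 3), (4, 0), (4, 1), (4, 2), (4, 3), (11, 0), (11, 1), (11, 2), (11, 3), (13, 0), (13, 1), (13, 2), (13, 3), (14, 0), (14, 1), (14, 2), (14, 3), (17, 0), (17, 1), (17, 2), (17, 3), (18, 0), (18, 1), (18, 2), (18, 3), (20, 0), (20, 1), (20, 2), (20, 3), (27, 0), (27, 1), (27, 2), (27, 3), (29, 0), (29, 1), (29, 2), (29, 3), (30, 0), (30, 1), (30, 2), (30, 3)]
Unfold 5 (reflect across v@4): 96 holes -> [(1, 0), (1, 1), (1, 2), (1, 3), (1, 4), (1, 5), (1, 6), (1, 7), (2, 0), (2, 1), (2, 2), (2, 3), (2, 4), (2, 5), (2, 6), (2, 7), (4, 0), (4, 1), (4, 2), (4, 3), (4, 4), (4, 5), (4, 6), (4, 7), (11, 0), (11, 1), (11, 2), (11, 3), (11, 4), (11, 5), (11, 6), (11, 7), (13, 0), (13, 1), (13, 2), (13, 3), (13, 4), (13, 5), (13, 6), (13, 7), (14, 0), (14, 1), (14, 2), (14, 3), (14, 4), (14, 5), (14, 6), (14, 7), (17, 0), (17, 1), (17, 2), (17, 3), (17, 4), (17, 5), (17, 6), (17, 7), (18, 0), (18, 1), (18, 2), (18, 3), (18, 4), (18, 5), (18, 6), (18, 7), (20, 0), (20, 1), (20, 2), (20, 3), (20, 4), (20, 5), (20, 6), (20, 7), (27, 0), (27, 1), (27, 2), (27, 3), (27, 4), (27, 5), (27, 6), (27, 7), (29, 0), (29, 1), (29, 2), (29, 3), (29, 4), (29, 5), (29, 6), (29, 7), (30, 0), (30, 1), (30, 2), (30, 3), (30, 4), (30, 5), (30, 6), (30, 7)]

Answer: 96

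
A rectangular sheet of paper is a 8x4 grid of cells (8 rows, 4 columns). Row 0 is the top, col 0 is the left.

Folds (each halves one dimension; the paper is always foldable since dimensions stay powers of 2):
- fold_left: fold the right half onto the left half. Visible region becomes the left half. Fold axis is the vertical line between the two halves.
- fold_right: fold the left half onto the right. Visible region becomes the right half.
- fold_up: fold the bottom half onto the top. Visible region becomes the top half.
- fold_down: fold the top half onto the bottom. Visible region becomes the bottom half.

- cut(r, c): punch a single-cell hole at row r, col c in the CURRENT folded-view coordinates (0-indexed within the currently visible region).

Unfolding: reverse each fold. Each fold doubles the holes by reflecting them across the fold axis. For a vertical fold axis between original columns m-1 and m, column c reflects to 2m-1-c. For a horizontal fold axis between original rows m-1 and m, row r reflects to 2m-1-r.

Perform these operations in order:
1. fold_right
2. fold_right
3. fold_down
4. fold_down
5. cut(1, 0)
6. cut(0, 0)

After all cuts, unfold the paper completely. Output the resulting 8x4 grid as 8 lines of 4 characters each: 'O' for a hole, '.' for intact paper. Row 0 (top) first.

Op 1 fold_right: fold axis v@2; visible region now rows[0,8) x cols[2,4) = 8x2
Op 2 fold_right: fold axis v@3; visible region now rows[0,8) x cols[3,4) = 8x1
Op 3 fold_down: fold axis h@4; visible region now rows[4,8) x cols[3,4) = 4x1
Op 4 fold_down: fold axis h@6; visible region now rows[6,8) x cols[3,4) = 2x1
Op 5 cut(1, 0): punch at orig (7,3); cuts so far [(7, 3)]; region rows[6,8) x cols[3,4) = 2x1
Op 6 cut(0, 0): punch at orig (6,3); cuts so far [(6, 3), (7, 3)]; region rows[6,8) x cols[3,4) = 2x1
Unfold 1 (reflect across h@6): 4 holes -> [(4, 3), (5, 3), (6, 3), (7, 3)]
Unfold 2 (reflect across h@4): 8 holes -> [(0, 3), (1, 3), (2, 3), (3, 3), (4, 3), (5, 3), (6, 3), (7, 3)]
Unfold 3 (reflect across v@3): 16 holes -> [(0, 2), (0, 3), (1, 2), (1, 3), (2, 2), (2, 3), (3, 2), (3, 3), (4, 2), (4, 3), (5, 2), (5, 3), (6, 2), (6, 3), (7, 2), (7, 3)]
Unfold 4 (reflect across v@2): 32 holes -> [(0, 0), (0, 1), (0, 2), (0, 3), (1, 0), (1, 1), (1, 2), (1, 3), (2, 0), (2, 1), (2, 2), (2, 3), (3, 0), (3, 1), (3, 2), (3, 3), (4, 0), (4, 1), (4, 2), (4, 3), (5, 0), (5, 1), (5, 2), (5, 3), (6, 0), (6, 1), (6, 2), (6, 3), (7, 0), (7, 1), (7, 2), (7, 3)]

Answer: OOOO
OOOO
OOOO
OOOO
OOOO
OOOO
OOOO
OOOO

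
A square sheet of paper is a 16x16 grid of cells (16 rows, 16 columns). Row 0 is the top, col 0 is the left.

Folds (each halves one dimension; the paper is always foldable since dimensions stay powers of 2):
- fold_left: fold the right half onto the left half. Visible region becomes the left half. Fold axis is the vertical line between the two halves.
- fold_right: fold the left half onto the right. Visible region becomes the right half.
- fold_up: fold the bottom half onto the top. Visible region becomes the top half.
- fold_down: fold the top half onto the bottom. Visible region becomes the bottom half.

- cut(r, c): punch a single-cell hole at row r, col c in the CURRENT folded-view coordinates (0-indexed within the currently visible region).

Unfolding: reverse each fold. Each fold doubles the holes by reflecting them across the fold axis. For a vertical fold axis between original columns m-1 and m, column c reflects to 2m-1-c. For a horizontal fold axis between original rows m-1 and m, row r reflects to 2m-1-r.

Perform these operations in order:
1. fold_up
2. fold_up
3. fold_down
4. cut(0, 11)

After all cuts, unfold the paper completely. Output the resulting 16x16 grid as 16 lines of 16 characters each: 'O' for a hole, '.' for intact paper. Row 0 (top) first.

Answer: ................
...........O....
...........O....
................
................
...........O....
...........O....
................
................
...........O....
...........O....
................
................
...........O....
...........O....
................

Derivation:
Op 1 fold_up: fold axis h@8; visible region now rows[0,8) x cols[0,16) = 8x16
Op 2 fold_up: fold axis h@4; visible region now rows[0,4) x cols[0,16) = 4x16
Op 3 fold_down: fold axis h@2; visible region now rows[2,4) x cols[0,16) = 2x16
Op 4 cut(0, 11): punch at orig (2,11); cuts so far [(2, 11)]; region rows[2,4) x cols[0,16) = 2x16
Unfold 1 (reflect across h@2): 2 holes -> [(1, 11), (2, 11)]
Unfold 2 (reflect across h@4): 4 holes -> [(1, 11), (2, 11), (5, 11), (6, 11)]
Unfold 3 (reflect across h@8): 8 holes -> [(1, 11), (2, 11), (5, 11), (6, 11), (9, 11), (10, 11), (13, 11), (14, 11)]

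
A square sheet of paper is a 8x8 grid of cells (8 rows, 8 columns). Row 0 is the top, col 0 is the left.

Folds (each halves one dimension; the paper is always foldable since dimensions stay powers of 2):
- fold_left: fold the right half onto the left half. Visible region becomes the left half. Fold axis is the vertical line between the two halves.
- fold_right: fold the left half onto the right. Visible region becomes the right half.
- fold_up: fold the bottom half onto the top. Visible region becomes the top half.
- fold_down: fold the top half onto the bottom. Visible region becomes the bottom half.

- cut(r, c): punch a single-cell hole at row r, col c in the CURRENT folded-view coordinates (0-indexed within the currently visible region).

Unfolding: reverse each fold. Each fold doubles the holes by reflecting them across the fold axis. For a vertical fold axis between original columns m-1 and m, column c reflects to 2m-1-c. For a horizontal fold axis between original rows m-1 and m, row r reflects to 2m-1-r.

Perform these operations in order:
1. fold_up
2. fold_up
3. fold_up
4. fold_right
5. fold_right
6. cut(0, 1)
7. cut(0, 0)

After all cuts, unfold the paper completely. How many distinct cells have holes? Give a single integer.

Answer: 64

Derivation:
Op 1 fold_up: fold axis h@4; visible region now rows[0,4) x cols[0,8) = 4x8
Op 2 fold_up: fold axis h@2; visible region now rows[0,2) x cols[0,8) = 2x8
Op 3 fold_up: fold axis h@1; visible region now rows[0,1) x cols[0,8) = 1x8
Op 4 fold_right: fold axis v@4; visible region now rows[0,1) x cols[4,8) = 1x4
Op 5 fold_right: fold axis v@6; visible region now rows[0,1) x cols[6,8) = 1x2
Op 6 cut(0, 1): punch at orig (0,7); cuts so far [(0, 7)]; region rows[0,1) x cols[6,8) = 1x2
Op 7 cut(0, 0): punch at orig (0,6); cuts so far [(0, 6), (0, 7)]; region rows[0,1) x cols[6,8) = 1x2
Unfold 1 (reflect across v@6): 4 holes -> [(0, 4), (0, 5), (0, 6), (0, 7)]
Unfold 2 (reflect across v@4): 8 holes -> [(0, 0), (0, 1), (0, 2), (0, 3), (0, 4), (0, 5), (0, 6), (0, 7)]
Unfold 3 (reflect across h@1): 16 holes -> [(0, 0), (0, 1), (0, 2), (0, 3), (0, 4), (0, 5), (0, 6), (0, 7), (1, 0), (1, 1), (1, 2), (1, 3), (1, 4), (1, 5), (1, 6), (1, 7)]
Unfold 4 (reflect across h@2): 32 holes -> [(0, 0), (0, 1), (0, 2), (0, 3), (0, 4), (0, 5), (0, 6), (0, 7), (1, 0), (1, 1), (1, 2), (1, 3), (1, 4), (1, 5), (1, 6), (1, 7), (2, 0), (2, 1), (2, 2), (2, 3), (2, 4), (2, 5), (2, 6), (2, 7), (3, 0), (3, 1), (3, 2), (3, 3), (3, 4), (3, 5), (3, 6), (3, 7)]
Unfold 5 (reflect across h@4): 64 holes -> [(0, 0), (0, 1), (0, 2), (0, 3), (0, 4), (0, 5), (0, 6), (0, 7), (1, 0), (1, 1), (1, 2), (1, 3), (1, 4), (1, 5), (1, 6), (1, 7), (2, 0), (2, 1), (2, 2), (2, 3), (2, 4), (2, 5), (2, 6), (2, 7), (3, 0), (3, 1), (3, 2), (3, 3), (3, 4), (3, 5), (3, 6), (3, 7), (4, 0), (4, 1), (4, 2), (4, 3), (4, 4), (4, 5), (4, 6), (4, 7), (5, 0), (5, 1), (5, 2), (5, 3), (5, 4), (5, 5), (5, 6), (5, 7), (6, 0), (6, 1), (6, 2), (6, 3), (6, 4), (6, 5), (6, 6), (6, 7), (7, 0), (7, 1), (7, 2), (7, 3), (7, 4), (7, 5), (7, 6), (7, 7)]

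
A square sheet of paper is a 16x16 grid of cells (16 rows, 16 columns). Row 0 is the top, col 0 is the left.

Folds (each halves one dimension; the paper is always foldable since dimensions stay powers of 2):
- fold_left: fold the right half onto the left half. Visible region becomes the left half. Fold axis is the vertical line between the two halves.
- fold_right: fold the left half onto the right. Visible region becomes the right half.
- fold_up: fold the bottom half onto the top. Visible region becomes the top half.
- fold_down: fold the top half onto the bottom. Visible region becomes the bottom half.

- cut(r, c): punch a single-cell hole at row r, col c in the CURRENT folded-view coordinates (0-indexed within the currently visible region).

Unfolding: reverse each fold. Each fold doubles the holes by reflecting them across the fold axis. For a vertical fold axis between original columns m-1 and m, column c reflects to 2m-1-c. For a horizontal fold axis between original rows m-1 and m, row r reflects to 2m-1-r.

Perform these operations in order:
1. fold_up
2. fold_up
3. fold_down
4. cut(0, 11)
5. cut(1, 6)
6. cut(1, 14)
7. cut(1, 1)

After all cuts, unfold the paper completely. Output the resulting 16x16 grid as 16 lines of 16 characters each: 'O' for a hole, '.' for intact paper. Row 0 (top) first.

Op 1 fold_up: fold axis h@8; visible region now rows[0,8) x cols[0,16) = 8x16
Op 2 fold_up: fold axis h@4; visible region now rows[0,4) x cols[0,16) = 4x16
Op 3 fold_down: fold axis h@2; visible region now rows[2,4) x cols[0,16) = 2x16
Op 4 cut(0, 11): punch at orig (2,11); cuts so far [(2, 11)]; region rows[2,4) x cols[0,16) = 2x16
Op 5 cut(1, 6): punch at orig (3,6); cuts so far [(2, 11), (3, 6)]; region rows[2,4) x cols[0,16) = 2x16
Op 6 cut(1, 14): punch at orig (3,14); cuts so far [(2, 11), (3, 6), (3, 14)]; region rows[2,4) x cols[0,16) = 2x16
Op 7 cut(1, 1): punch at orig (3,1); cuts so far [(2, 11), (3, 1), (3, 6), (3, 14)]; region rows[2,4) x cols[0,16) = 2x16
Unfold 1 (reflect across h@2): 8 holes -> [(0, 1), (0, 6), (0, 14), (1, 11), (2, 11), (3, 1), (3, 6), (3, 14)]
Unfold 2 (reflect across h@4): 16 holes -> [(0, 1), (0, 6), (0, 14), (1, 11), (2, 11), (3, 1), (3, 6), (3, 14), (4, 1), (4, 6), (4, 14), (5, 11), (6, 11), (7, 1), (7, 6), (7, 14)]
Unfold 3 (reflect across h@8): 32 holes -> [(0, 1), (0, 6), (0, 14), (1, 11), (2, 11), (3, 1), (3, 6), (3, 14), (4, 1), (4, 6), (4, 14), (5, 11), (6, 11), (7, 1), (7, 6), (7, 14), (8, 1), (8, 6), (8, 14), (9, 11), (10, 11), (11, 1), (11, 6), (11, 14), (12, 1), (12, 6), (12, 14), (13, 11), (14, 11), (15, 1), (15, 6), (15, 14)]

Answer: .O....O.......O.
...........O....
...........O....
.O....O.......O.
.O....O.......O.
...........O....
...........O....
.O....O.......O.
.O....O.......O.
...........O....
...........O....
.O....O.......O.
.O....O.......O.
...........O....
...........O....
.O....O.......O.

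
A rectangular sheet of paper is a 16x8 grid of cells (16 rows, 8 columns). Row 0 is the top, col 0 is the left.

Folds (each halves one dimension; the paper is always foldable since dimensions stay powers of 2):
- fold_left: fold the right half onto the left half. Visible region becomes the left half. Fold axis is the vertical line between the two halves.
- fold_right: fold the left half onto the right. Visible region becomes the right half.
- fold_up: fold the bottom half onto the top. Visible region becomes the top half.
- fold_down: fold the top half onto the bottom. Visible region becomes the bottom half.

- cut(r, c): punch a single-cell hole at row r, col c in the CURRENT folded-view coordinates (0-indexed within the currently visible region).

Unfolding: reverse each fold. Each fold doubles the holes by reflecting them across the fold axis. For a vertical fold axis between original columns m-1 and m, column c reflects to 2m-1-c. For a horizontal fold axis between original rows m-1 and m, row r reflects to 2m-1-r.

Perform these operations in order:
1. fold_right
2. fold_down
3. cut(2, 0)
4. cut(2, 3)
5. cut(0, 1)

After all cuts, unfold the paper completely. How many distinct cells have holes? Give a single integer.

Answer: 12

Derivation:
Op 1 fold_right: fold axis v@4; visible region now rows[0,16) x cols[4,8) = 16x4
Op 2 fold_down: fold axis h@8; visible region now rows[8,16) x cols[4,8) = 8x4
Op 3 cut(2, 0): punch at orig (10,4); cuts so far [(10, 4)]; region rows[8,16) x cols[4,8) = 8x4
Op 4 cut(2, 3): punch at orig (10,7); cuts so far [(10, 4), (10, 7)]; region rows[8,16) x cols[4,8) = 8x4
Op 5 cut(0, 1): punch at orig (8,5); cuts so far [(8, 5), (10, 4), (10, 7)]; region rows[8,16) x cols[4,8) = 8x4
Unfold 1 (reflect across h@8): 6 holes -> [(5, 4), (5, 7), (7, 5), (8, 5), (10, 4), (10, 7)]
Unfold 2 (reflect across v@4): 12 holes -> [(5, 0), (5, 3), (5, 4), (5, 7), (7, 2), (7, 5), (8, 2), (8, 5), (10, 0), (10, 3), (10, 4), (10, 7)]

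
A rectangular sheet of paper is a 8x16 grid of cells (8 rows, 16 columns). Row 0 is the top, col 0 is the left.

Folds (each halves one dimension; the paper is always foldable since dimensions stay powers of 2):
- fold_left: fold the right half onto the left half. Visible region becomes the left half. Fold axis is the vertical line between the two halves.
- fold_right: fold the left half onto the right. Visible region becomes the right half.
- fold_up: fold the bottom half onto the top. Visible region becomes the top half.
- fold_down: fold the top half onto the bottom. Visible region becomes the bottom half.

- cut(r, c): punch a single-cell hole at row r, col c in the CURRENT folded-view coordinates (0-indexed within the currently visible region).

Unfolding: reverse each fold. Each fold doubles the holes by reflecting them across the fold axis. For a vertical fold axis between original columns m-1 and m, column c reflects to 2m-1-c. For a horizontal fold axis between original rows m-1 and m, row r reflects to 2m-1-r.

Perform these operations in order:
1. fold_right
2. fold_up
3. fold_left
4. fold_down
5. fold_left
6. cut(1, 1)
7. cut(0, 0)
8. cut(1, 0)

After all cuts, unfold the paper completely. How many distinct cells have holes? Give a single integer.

Answer: 96

Derivation:
Op 1 fold_right: fold axis v@8; visible region now rows[0,8) x cols[8,16) = 8x8
Op 2 fold_up: fold axis h@4; visible region now rows[0,4) x cols[8,16) = 4x8
Op 3 fold_left: fold axis v@12; visible region now rows[0,4) x cols[8,12) = 4x4
Op 4 fold_down: fold axis h@2; visible region now rows[2,4) x cols[8,12) = 2x4
Op 5 fold_left: fold axis v@10; visible region now rows[2,4) x cols[8,10) = 2x2
Op 6 cut(1, 1): punch at orig (3,9); cuts so far [(3, 9)]; region rows[2,4) x cols[8,10) = 2x2
Op 7 cut(0, 0): punch at orig (2,8); cuts so far [(2, 8), (3, 9)]; region rows[2,4) x cols[8,10) = 2x2
Op 8 cut(1, 0): punch at orig (3,8); cuts so far [(2, 8), (3, 8), (3, 9)]; region rows[2,4) x cols[8,10) = 2x2
Unfold 1 (reflect across v@10): 6 holes -> [(2, 8), (2, 11), (3, 8), (3, 9), (3, 10), (3, 11)]
Unfold 2 (reflect across h@2): 12 holes -> [(0, 8), (0, 9), (0, 10), (0, 11), (1, 8), (1, 11), (2, 8), (2, 11), (3, 8), (3, 9), (3, 10), (3, 11)]
Unfold 3 (reflect across v@12): 24 holes -> [(0, 8), (0, 9), (0, 10), (0, 11), (0, 12), (0, 13), (0, 14), (0, 15), (1, 8), (1, 11), (1, 12), (1, 15), (2, 8), (2, 11), (2, 12), (2, 15), (3, 8), (3, 9), (3, 10), (3, 11), (3, 12), (3, 13), (3, 14), (3, 15)]
Unfold 4 (reflect across h@4): 48 holes -> [(0, 8), (0, 9), (0, 10), (0, 11), (0, 12), (0, 13), (0, 14), (0, 15), (1, 8), (1, 11), (1, 12), (1, 15), (2, 8), (2, 11), (2, 12), (2, 15), (3, 8), (3, 9), (3, 10), (3, 11), (3, 12), (3, 13), (3, 14), (3, 15), (4, 8), (4, 9), (4, 10), (4, 11), (4, 12), (4, 13), (4, 14), (4, 15), (5, 8), (5, 11), (5, 12), (5, 15), (6, 8), (6, 11), (6, 12), (6, 15), (7, 8), (7, 9), (7, 10), (7, 11), (7, 12), (7, 13), (7, 14), (7, 15)]
Unfold 5 (reflect across v@8): 96 holes -> [(0, 0), (0, 1), (0, 2), (0, 3), (0, 4), (0, 5), (0, 6), (0, 7), (0, 8), (0, 9), (0, 10), (0, 11), (0, 12), (0, 13), (0, 14), (0, 15), (1, 0), (1, 3), (1, 4), (1, 7), (1, 8), (1, 11), (1, 12), (1, 15), (2, 0), (2, 3), (2, 4), (2, 7), (2, 8), (2, 11), (2, 12), (2, 15), (3, 0), (3, 1), (3, 2), (3, 3), (3, 4), (3, 5), (3, 6), (3, 7), (3, 8), (3, 9), (3, 10), (3, 11), (3, 12), (3, 13), (3, 14), (3, 15), (4, 0), (4, 1), (4, 2), (4, 3), (4, 4), (4, 5), (4, 6), (4, 7), (4, 8), (4, 9), (4, 10), (4, 11), (4, 12), (4, 13), (4, 14), (4, 15), (5, 0), (5, 3), (5, 4), (5, 7), (5, 8), (5, 11), (5, 12), (5, 15), (6, 0), (6, 3), (6, 4), (6, 7), (6, 8), (6, 11), (6, 12), (6, 15), (7, 0), (7, 1), (7, 2), (7, 3), (7, 4), (7, 5), (7, 6), (7, 7), (7, 8), (7, 9), (7, 10), (7, 11), (7, 12), (7, 13), (7, 14), (7, 15)]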